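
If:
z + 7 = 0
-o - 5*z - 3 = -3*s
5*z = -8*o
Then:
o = 35/8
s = -221/24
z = -7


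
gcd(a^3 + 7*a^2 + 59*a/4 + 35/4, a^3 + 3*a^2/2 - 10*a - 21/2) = a^2 + 9*a/2 + 7/2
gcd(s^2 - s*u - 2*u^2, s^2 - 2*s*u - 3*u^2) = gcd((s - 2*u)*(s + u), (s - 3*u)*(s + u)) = s + u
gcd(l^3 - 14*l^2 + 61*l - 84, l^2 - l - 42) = l - 7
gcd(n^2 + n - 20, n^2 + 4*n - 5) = n + 5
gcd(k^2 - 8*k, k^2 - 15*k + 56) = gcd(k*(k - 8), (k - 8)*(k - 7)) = k - 8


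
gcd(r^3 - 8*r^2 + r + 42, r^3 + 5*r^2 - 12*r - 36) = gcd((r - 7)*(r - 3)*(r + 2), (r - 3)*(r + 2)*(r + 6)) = r^2 - r - 6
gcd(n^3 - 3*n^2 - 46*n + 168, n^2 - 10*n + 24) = n^2 - 10*n + 24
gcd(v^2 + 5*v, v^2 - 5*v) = v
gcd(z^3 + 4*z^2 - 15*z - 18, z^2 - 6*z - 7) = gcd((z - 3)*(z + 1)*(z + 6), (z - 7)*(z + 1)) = z + 1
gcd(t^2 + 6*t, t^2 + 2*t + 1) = 1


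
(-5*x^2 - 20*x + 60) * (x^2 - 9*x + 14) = -5*x^4 + 25*x^3 + 170*x^2 - 820*x + 840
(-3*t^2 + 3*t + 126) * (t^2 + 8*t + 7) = -3*t^4 - 21*t^3 + 129*t^2 + 1029*t + 882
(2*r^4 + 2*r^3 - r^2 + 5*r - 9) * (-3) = -6*r^4 - 6*r^3 + 3*r^2 - 15*r + 27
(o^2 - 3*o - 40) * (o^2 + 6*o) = o^4 + 3*o^3 - 58*o^2 - 240*o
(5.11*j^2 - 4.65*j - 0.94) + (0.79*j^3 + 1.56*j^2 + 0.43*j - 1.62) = 0.79*j^3 + 6.67*j^2 - 4.22*j - 2.56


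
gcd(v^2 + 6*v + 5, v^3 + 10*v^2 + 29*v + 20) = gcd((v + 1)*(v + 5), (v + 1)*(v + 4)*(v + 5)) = v^2 + 6*v + 5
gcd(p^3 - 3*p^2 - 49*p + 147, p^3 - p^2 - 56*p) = p + 7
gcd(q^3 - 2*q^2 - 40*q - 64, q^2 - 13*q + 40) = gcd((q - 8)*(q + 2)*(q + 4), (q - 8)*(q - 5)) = q - 8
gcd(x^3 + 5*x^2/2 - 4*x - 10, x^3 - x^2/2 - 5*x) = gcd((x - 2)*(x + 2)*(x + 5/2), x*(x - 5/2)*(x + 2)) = x + 2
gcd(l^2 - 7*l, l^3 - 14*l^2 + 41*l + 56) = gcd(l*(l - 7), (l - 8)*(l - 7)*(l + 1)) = l - 7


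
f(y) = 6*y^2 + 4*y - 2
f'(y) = 12*y + 4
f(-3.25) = 48.38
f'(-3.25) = -35.00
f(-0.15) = -2.46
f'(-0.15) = 2.20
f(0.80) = 5.04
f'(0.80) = 13.60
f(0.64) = 3.02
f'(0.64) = 11.68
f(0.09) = -1.59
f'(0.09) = 5.08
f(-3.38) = 53.03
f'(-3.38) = -36.56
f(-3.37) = 52.66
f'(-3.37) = -36.44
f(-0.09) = -2.31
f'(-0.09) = 2.92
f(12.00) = 910.00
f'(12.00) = 148.00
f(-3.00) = 40.00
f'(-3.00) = -32.00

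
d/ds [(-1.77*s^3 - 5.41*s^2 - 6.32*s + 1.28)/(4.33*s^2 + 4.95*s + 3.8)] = (-7.6641*s^4 - 17.523*s^3 - 19.5919*s^2 - 52.2008*s - 30.352)/(18.7489*s^4 + 42.867*s^3 + 57.4105*s^2 + 37.62*s + 14.44)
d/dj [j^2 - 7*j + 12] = 2*j - 7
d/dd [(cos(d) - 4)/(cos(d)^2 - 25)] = (cos(d)^2 - 8*cos(d) + 25)*sin(d)/(cos(d)^2 - 25)^2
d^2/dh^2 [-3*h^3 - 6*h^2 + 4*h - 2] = -18*h - 12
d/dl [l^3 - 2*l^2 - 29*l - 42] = 3*l^2 - 4*l - 29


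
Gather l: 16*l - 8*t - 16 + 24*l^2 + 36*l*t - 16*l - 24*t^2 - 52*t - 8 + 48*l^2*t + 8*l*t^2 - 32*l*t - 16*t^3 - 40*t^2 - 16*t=l^2*(48*t + 24) + l*(8*t^2 + 4*t) - 16*t^3 - 64*t^2 - 76*t - 24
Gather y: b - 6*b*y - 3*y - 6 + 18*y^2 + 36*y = b + 18*y^2 + y*(33 - 6*b) - 6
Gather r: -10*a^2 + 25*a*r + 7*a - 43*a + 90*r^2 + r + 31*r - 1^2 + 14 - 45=-10*a^2 - 36*a + 90*r^2 + r*(25*a + 32) - 32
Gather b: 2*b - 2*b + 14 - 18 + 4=0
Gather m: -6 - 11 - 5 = -22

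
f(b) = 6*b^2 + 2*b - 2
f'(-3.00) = -34.00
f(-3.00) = 46.00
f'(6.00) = 74.00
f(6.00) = 226.00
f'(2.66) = 33.92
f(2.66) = 45.77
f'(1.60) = 21.20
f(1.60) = 16.56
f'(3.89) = 48.68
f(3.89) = 96.57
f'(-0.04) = 1.52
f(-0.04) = -2.07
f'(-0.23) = -0.76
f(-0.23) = -2.14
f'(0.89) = 12.68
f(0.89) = 4.53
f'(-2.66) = -29.92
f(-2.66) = 35.13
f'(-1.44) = -15.28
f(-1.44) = 7.56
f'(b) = 12*b + 2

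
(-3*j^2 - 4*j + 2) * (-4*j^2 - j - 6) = 12*j^4 + 19*j^3 + 14*j^2 + 22*j - 12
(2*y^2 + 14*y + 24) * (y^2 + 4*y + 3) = 2*y^4 + 22*y^3 + 86*y^2 + 138*y + 72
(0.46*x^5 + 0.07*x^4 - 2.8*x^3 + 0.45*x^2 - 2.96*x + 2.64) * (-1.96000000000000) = -0.9016*x^5 - 0.1372*x^4 + 5.488*x^3 - 0.882*x^2 + 5.8016*x - 5.1744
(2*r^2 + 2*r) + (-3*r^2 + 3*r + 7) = -r^2 + 5*r + 7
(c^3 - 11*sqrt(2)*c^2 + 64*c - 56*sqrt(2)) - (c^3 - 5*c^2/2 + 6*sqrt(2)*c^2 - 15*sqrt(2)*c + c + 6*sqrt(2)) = -17*sqrt(2)*c^2 + 5*c^2/2 + 15*sqrt(2)*c + 63*c - 62*sqrt(2)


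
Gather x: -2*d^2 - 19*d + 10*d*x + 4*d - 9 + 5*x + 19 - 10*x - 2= -2*d^2 - 15*d + x*(10*d - 5) + 8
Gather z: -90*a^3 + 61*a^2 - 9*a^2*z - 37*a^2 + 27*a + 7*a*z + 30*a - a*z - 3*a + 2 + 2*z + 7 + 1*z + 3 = -90*a^3 + 24*a^2 + 54*a + z*(-9*a^2 + 6*a + 3) + 12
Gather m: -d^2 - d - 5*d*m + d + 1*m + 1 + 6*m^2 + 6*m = -d^2 + 6*m^2 + m*(7 - 5*d) + 1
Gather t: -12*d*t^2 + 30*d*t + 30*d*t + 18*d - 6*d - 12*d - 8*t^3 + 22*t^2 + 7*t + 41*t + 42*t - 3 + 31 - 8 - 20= -8*t^3 + t^2*(22 - 12*d) + t*(60*d + 90)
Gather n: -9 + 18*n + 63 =18*n + 54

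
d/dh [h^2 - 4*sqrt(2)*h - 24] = 2*h - 4*sqrt(2)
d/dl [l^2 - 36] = 2*l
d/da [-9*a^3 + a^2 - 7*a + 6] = -27*a^2 + 2*a - 7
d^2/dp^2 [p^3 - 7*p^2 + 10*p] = 6*p - 14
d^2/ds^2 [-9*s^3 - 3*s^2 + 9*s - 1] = -54*s - 6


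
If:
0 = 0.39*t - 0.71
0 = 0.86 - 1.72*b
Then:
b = 0.50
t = 1.82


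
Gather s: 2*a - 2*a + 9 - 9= 0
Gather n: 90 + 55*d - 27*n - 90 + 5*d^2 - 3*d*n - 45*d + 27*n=5*d^2 - 3*d*n + 10*d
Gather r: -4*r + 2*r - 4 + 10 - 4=2 - 2*r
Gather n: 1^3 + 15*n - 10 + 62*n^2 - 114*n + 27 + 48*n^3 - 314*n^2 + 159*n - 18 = 48*n^3 - 252*n^2 + 60*n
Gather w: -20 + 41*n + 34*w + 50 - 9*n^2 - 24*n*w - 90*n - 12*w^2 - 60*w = -9*n^2 - 49*n - 12*w^2 + w*(-24*n - 26) + 30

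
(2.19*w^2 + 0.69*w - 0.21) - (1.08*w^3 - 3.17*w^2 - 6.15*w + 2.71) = -1.08*w^3 + 5.36*w^2 + 6.84*w - 2.92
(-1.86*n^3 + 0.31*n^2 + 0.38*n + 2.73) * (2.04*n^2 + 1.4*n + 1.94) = -3.7944*n^5 - 1.9716*n^4 - 2.3992*n^3 + 6.7026*n^2 + 4.5592*n + 5.2962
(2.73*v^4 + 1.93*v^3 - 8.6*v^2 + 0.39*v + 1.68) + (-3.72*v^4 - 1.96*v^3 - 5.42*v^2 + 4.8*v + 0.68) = -0.99*v^4 - 0.03*v^3 - 14.02*v^2 + 5.19*v + 2.36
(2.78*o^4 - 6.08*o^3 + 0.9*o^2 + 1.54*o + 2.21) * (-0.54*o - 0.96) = -1.5012*o^5 + 0.614400000000001*o^4 + 5.3508*o^3 - 1.6956*o^2 - 2.6718*o - 2.1216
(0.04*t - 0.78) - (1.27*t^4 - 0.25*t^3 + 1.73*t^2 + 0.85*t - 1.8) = -1.27*t^4 + 0.25*t^3 - 1.73*t^2 - 0.81*t + 1.02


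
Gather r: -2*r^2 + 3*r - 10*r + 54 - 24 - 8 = -2*r^2 - 7*r + 22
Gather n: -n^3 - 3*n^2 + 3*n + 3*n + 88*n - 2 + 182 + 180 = -n^3 - 3*n^2 + 94*n + 360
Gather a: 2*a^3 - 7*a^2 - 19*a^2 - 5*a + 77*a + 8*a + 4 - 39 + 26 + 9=2*a^3 - 26*a^2 + 80*a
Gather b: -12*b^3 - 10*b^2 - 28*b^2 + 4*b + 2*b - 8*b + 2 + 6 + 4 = -12*b^3 - 38*b^2 - 2*b + 12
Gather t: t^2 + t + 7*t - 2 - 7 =t^2 + 8*t - 9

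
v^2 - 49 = (v - 7)*(v + 7)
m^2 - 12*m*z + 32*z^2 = (m - 8*z)*(m - 4*z)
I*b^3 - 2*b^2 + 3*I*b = b*(b + 3*I)*(I*b + 1)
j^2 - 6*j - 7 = (j - 7)*(j + 1)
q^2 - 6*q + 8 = (q - 4)*(q - 2)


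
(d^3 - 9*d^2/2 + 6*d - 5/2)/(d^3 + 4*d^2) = (2*d^3 - 9*d^2 + 12*d - 5)/(2*d^2*(d + 4))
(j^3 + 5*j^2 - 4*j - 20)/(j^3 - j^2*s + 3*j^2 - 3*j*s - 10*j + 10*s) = (-j - 2)/(-j + s)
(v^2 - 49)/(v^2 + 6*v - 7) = (v - 7)/(v - 1)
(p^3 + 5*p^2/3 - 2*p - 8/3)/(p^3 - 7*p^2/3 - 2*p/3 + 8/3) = (p + 2)/(p - 2)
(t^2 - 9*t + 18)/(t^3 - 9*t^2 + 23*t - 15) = (t - 6)/(t^2 - 6*t + 5)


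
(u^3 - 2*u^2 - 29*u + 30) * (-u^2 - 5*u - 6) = -u^5 - 3*u^4 + 33*u^3 + 127*u^2 + 24*u - 180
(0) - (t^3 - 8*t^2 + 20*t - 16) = -t^3 + 8*t^2 - 20*t + 16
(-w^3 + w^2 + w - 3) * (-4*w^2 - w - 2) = 4*w^5 - 3*w^4 - 3*w^3 + 9*w^2 + w + 6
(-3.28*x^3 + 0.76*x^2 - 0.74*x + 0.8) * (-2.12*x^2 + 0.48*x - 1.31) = 6.9536*x^5 - 3.1856*x^4 + 6.2304*x^3 - 3.0468*x^2 + 1.3534*x - 1.048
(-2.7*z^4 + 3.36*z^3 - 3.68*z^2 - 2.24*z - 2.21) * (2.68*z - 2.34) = -7.236*z^5 + 15.3228*z^4 - 17.7248*z^3 + 2.608*z^2 - 0.6812*z + 5.1714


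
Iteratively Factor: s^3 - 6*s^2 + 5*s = (s - 1)*(s^2 - 5*s) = s*(s - 1)*(s - 5)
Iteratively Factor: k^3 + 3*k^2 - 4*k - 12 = (k + 3)*(k^2 - 4) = (k + 2)*(k + 3)*(k - 2)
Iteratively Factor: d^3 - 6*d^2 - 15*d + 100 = (d - 5)*(d^2 - d - 20) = (d - 5)^2*(d + 4)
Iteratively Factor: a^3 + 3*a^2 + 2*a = (a + 1)*(a^2 + 2*a) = a*(a + 1)*(a + 2)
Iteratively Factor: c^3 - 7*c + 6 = (c - 1)*(c^2 + c - 6) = (c - 2)*(c - 1)*(c + 3)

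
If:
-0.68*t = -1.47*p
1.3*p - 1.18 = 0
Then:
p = 0.91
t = 1.96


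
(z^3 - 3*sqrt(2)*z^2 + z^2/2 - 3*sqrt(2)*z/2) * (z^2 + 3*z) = z^5 - 3*sqrt(2)*z^4 + 7*z^4/2 - 21*sqrt(2)*z^3/2 + 3*z^3/2 - 9*sqrt(2)*z^2/2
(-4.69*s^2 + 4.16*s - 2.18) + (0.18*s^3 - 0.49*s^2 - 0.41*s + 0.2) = 0.18*s^3 - 5.18*s^2 + 3.75*s - 1.98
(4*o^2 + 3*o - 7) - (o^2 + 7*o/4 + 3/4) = 3*o^2 + 5*o/4 - 31/4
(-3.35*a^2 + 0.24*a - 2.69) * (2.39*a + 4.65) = -8.0065*a^3 - 15.0039*a^2 - 5.3131*a - 12.5085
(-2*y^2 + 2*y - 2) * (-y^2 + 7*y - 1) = 2*y^4 - 16*y^3 + 18*y^2 - 16*y + 2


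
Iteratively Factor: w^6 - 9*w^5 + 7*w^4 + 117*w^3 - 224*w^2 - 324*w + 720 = (w - 3)*(w^5 - 6*w^4 - 11*w^3 + 84*w^2 + 28*w - 240) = (w - 3)*(w + 2)*(w^4 - 8*w^3 + 5*w^2 + 74*w - 120) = (w - 3)*(w - 2)*(w + 2)*(w^3 - 6*w^2 - 7*w + 60) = (w - 3)*(w - 2)*(w + 2)*(w + 3)*(w^2 - 9*w + 20) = (w - 4)*(w - 3)*(w - 2)*(w + 2)*(w + 3)*(w - 5)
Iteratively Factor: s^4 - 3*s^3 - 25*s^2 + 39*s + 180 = (s - 5)*(s^3 + 2*s^2 - 15*s - 36) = (s - 5)*(s + 3)*(s^2 - s - 12) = (s - 5)*(s + 3)^2*(s - 4)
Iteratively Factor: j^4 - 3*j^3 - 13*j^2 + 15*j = (j + 3)*(j^3 - 6*j^2 + 5*j) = (j - 1)*(j + 3)*(j^2 - 5*j) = (j - 5)*(j - 1)*(j + 3)*(j)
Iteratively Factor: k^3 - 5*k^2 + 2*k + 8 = (k + 1)*(k^2 - 6*k + 8) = (k - 4)*(k + 1)*(k - 2)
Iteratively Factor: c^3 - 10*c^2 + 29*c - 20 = (c - 1)*(c^2 - 9*c + 20) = (c - 5)*(c - 1)*(c - 4)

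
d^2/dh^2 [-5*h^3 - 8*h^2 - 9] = -30*h - 16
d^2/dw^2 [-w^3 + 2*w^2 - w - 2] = 4 - 6*w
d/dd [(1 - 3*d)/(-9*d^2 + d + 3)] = (27*d^2 - 3*d - (3*d - 1)*(18*d - 1) - 9)/(-9*d^2 + d + 3)^2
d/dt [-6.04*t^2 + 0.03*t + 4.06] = 0.03 - 12.08*t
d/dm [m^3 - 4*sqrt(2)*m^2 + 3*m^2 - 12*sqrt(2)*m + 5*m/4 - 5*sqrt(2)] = 3*m^2 - 8*sqrt(2)*m + 6*m - 12*sqrt(2) + 5/4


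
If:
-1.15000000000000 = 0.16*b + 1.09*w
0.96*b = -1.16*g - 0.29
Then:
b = -6.8125*w - 7.1875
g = 5.63793103448276*w + 5.69827586206897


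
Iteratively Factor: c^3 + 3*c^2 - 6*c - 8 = (c + 1)*(c^2 + 2*c - 8) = (c - 2)*(c + 1)*(c + 4)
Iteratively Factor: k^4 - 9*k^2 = (k + 3)*(k^3 - 3*k^2) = k*(k + 3)*(k^2 - 3*k) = k*(k - 3)*(k + 3)*(k)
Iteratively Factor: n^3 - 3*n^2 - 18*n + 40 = (n - 2)*(n^2 - n - 20) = (n - 5)*(n - 2)*(n + 4)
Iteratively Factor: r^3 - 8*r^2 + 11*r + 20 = (r - 4)*(r^2 - 4*r - 5) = (r - 4)*(r + 1)*(r - 5)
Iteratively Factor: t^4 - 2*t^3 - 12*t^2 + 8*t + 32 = (t + 2)*(t^3 - 4*t^2 - 4*t + 16) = (t - 2)*(t + 2)*(t^2 - 2*t - 8) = (t - 2)*(t + 2)^2*(t - 4)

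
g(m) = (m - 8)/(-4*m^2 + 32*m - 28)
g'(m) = (m - 8)*(8*m - 32)/(-4*m^2 + 32*m - 28)^2 + 1/(-4*m^2 + 32*m - 28) = (-m^2 + 8*m + 2*(m - 8)*(m - 4) - 7)/(4*(m^2 - 8*m + 7)^2)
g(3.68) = -0.12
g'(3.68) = 0.04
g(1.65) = -0.46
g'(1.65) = 0.69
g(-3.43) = 0.06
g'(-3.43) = 0.01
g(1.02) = -14.59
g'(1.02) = 729.17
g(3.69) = -0.12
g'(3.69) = 0.04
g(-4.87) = 0.05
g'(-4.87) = 0.01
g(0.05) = 0.30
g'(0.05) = 0.32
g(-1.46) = 0.11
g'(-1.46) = 0.05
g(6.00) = -0.10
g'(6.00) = -0.03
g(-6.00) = 0.04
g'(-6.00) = 0.01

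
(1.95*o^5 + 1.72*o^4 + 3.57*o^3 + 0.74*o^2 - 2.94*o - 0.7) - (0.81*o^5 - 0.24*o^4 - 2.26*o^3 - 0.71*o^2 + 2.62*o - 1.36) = 1.14*o^5 + 1.96*o^4 + 5.83*o^3 + 1.45*o^2 - 5.56*o + 0.66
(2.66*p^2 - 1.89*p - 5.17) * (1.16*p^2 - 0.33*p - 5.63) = 3.0856*p^4 - 3.0702*p^3 - 20.3493*p^2 + 12.3468*p + 29.1071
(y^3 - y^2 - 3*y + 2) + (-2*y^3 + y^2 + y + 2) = -y^3 - 2*y + 4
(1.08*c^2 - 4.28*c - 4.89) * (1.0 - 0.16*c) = -0.1728*c^3 + 1.7648*c^2 - 3.4976*c - 4.89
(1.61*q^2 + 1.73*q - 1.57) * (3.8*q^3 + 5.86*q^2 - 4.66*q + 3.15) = 6.118*q^5 + 16.0086*q^4 - 3.3308*q^3 - 12.1905*q^2 + 12.7657*q - 4.9455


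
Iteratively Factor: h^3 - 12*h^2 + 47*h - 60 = (h - 3)*(h^2 - 9*h + 20) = (h - 4)*(h - 3)*(h - 5)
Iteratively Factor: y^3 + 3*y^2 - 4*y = (y - 1)*(y^2 + 4*y) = y*(y - 1)*(y + 4)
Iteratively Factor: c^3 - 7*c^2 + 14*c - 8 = (c - 1)*(c^2 - 6*c + 8) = (c - 2)*(c - 1)*(c - 4)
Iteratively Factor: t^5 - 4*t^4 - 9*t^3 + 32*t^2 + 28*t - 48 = (t + 2)*(t^4 - 6*t^3 + 3*t^2 + 26*t - 24) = (t - 4)*(t + 2)*(t^3 - 2*t^2 - 5*t + 6) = (t - 4)*(t + 2)^2*(t^2 - 4*t + 3) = (t - 4)*(t - 1)*(t + 2)^2*(t - 3)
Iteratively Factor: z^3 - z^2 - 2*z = (z)*(z^2 - z - 2) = z*(z - 2)*(z + 1)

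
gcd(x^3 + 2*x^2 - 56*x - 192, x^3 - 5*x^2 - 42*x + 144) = x^2 - 2*x - 48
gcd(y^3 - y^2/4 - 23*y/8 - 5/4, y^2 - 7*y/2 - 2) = y + 1/2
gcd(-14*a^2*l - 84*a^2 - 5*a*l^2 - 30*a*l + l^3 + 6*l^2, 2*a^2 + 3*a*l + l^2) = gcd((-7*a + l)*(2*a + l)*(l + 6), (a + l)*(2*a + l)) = 2*a + l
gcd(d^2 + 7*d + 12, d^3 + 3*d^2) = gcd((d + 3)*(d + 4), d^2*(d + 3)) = d + 3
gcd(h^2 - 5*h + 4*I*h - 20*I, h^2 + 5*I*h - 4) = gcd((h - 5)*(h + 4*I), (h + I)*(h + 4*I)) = h + 4*I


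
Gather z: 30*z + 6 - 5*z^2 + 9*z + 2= -5*z^2 + 39*z + 8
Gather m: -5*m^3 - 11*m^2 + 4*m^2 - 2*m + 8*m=-5*m^3 - 7*m^2 + 6*m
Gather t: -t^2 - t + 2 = -t^2 - t + 2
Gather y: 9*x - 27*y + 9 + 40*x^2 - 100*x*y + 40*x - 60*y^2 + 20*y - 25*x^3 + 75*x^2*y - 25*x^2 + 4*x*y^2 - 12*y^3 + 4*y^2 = -25*x^3 + 15*x^2 + 49*x - 12*y^3 + y^2*(4*x - 56) + y*(75*x^2 - 100*x - 7) + 9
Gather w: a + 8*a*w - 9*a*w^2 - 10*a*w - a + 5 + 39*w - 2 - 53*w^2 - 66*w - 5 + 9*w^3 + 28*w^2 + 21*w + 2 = 9*w^3 + w^2*(-9*a - 25) + w*(-2*a - 6)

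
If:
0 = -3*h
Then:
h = 0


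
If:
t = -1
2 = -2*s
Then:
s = -1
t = -1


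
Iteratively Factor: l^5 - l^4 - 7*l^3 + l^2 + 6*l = (l - 1)*(l^4 - 7*l^2 - 6*l) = (l - 3)*(l - 1)*(l^3 + 3*l^2 + 2*l) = (l - 3)*(l - 1)*(l + 2)*(l^2 + l) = l*(l - 3)*(l - 1)*(l + 2)*(l + 1)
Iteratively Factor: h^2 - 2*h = (h)*(h - 2)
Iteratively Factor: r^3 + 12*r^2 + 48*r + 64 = (r + 4)*(r^2 + 8*r + 16) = (r + 4)^2*(r + 4)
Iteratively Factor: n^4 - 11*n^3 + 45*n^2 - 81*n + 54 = (n - 3)*(n^3 - 8*n^2 + 21*n - 18) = (n - 3)^2*(n^2 - 5*n + 6) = (n - 3)^3*(n - 2)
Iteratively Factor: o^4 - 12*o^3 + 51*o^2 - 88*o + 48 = (o - 3)*(o^3 - 9*o^2 + 24*o - 16) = (o - 4)*(o - 3)*(o^2 - 5*o + 4) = (o - 4)^2*(o - 3)*(o - 1)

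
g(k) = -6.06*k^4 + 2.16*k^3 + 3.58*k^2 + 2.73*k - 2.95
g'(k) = -24.24*k^3 + 6.48*k^2 + 7.16*k + 2.73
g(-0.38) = -3.72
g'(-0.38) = 2.28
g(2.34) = -130.98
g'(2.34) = -255.62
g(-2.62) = -309.92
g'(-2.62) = 464.40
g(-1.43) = -31.19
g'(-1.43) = 76.62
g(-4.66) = -3014.21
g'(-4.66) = 2563.04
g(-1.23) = -18.78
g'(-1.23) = 48.83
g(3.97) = -1305.88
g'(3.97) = -1383.43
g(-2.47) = -245.96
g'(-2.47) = 389.86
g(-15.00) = -313315.90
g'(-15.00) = 83163.33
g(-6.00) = -8210.77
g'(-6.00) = 5428.89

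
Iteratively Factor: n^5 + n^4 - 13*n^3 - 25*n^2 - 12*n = (n - 4)*(n^4 + 5*n^3 + 7*n^2 + 3*n) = (n - 4)*(n + 1)*(n^3 + 4*n^2 + 3*n) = n*(n - 4)*(n + 1)*(n^2 + 4*n + 3) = n*(n - 4)*(n + 1)*(n + 3)*(n + 1)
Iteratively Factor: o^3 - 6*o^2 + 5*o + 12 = (o + 1)*(o^2 - 7*o + 12) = (o - 3)*(o + 1)*(o - 4)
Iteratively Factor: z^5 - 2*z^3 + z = (z - 1)*(z^4 + z^3 - z^2 - z) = (z - 1)^2*(z^3 + 2*z^2 + z) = z*(z - 1)^2*(z^2 + 2*z + 1) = z*(z - 1)^2*(z + 1)*(z + 1)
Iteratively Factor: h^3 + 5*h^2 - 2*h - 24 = (h - 2)*(h^2 + 7*h + 12) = (h - 2)*(h + 3)*(h + 4)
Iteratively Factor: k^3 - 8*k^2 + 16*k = (k - 4)*(k^2 - 4*k) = k*(k - 4)*(k - 4)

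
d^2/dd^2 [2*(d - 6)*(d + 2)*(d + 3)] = 12*d - 4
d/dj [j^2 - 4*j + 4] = 2*j - 4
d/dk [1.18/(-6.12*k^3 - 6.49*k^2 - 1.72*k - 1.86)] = (21.6648*k^2 + 15.3164*k + 2.0296)/(6.12*k^3 + 6.49*k^2 + 1.72*k + 1.86)^2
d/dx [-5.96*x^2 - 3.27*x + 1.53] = -11.92*x - 3.27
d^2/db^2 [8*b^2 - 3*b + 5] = 16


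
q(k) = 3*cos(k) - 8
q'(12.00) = 1.61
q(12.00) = -5.47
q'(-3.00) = 0.42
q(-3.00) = -10.97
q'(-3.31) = -0.50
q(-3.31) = -10.96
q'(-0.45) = 1.30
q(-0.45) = -5.30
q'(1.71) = -2.97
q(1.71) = -8.42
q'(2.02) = -2.70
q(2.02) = -9.30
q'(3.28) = 0.41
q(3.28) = -10.97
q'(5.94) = 1.01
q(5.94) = -5.17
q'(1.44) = -2.97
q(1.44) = -7.61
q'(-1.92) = 2.82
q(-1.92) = -9.03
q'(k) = -3*sin(k)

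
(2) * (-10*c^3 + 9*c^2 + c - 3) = -20*c^3 + 18*c^2 + 2*c - 6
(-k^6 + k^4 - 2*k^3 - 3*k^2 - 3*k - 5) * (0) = 0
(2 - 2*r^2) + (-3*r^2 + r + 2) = -5*r^2 + r + 4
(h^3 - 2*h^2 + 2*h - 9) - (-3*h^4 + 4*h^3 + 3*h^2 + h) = 3*h^4 - 3*h^3 - 5*h^2 + h - 9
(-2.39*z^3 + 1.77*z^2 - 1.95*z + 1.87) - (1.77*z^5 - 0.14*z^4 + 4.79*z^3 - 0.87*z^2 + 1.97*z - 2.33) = -1.77*z^5 + 0.14*z^4 - 7.18*z^3 + 2.64*z^2 - 3.92*z + 4.2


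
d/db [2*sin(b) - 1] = 2*cos(b)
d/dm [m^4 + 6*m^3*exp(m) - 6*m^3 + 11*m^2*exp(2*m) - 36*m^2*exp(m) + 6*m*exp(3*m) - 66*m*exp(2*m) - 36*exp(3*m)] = 6*m^3*exp(m) + 4*m^3 + 22*m^2*exp(2*m) - 18*m^2*exp(m) - 18*m^2 + 18*m*exp(3*m) - 110*m*exp(2*m) - 72*m*exp(m) - 102*exp(3*m) - 66*exp(2*m)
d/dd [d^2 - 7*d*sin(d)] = -7*d*cos(d) + 2*d - 7*sin(d)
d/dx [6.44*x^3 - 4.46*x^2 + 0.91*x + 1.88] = 19.32*x^2 - 8.92*x + 0.91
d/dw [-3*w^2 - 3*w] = -6*w - 3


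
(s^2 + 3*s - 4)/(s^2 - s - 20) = (s - 1)/(s - 5)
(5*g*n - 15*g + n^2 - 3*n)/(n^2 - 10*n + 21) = (5*g + n)/(n - 7)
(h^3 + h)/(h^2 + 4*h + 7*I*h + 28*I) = (h^3 + h)/(h^2 + h*(4 + 7*I) + 28*I)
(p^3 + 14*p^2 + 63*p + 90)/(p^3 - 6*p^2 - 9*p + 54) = (p^2 + 11*p + 30)/(p^2 - 9*p + 18)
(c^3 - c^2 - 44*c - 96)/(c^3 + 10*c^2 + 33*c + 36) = (c - 8)/(c + 3)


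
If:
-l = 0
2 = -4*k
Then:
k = -1/2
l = 0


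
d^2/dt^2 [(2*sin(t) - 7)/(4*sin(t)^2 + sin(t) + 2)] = (-32*sin(t)^5 + 456*sin(t)^4 + 244*sin(t)^3 - 885*sin(t)^2 - 286*sin(t) + 90)/(4*sin(t)^2 + sin(t) + 2)^3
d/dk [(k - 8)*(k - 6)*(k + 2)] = 3*k^2 - 24*k + 20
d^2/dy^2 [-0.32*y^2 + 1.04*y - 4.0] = -0.640000000000000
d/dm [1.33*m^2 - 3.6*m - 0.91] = 2.66*m - 3.6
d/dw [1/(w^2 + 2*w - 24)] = 2*(-w - 1)/(w^2 + 2*w - 24)^2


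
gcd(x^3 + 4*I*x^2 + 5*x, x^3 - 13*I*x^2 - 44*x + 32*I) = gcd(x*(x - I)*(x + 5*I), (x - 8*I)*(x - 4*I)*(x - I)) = x - I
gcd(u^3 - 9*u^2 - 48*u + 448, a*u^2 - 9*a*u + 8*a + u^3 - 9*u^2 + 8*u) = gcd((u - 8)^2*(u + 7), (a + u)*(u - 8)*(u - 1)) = u - 8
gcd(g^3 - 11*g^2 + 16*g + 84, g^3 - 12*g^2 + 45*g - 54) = g - 6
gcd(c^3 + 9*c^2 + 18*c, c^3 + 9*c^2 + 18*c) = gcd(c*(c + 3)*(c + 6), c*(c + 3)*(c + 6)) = c^3 + 9*c^2 + 18*c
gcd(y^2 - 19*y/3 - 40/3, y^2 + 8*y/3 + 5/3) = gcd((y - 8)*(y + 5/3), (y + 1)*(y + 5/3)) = y + 5/3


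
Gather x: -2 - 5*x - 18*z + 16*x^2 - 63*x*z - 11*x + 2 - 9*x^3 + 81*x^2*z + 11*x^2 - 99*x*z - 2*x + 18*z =-9*x^3 + x^2*(81*z + 27) + x*(-162*z - 18)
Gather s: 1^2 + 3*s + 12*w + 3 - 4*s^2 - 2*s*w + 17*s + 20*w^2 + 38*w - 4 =-4*s^2 + s*(20 - 2*w) + 20*w^2 + 50*w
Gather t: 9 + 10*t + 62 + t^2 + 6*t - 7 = t^2 + 16*t + 64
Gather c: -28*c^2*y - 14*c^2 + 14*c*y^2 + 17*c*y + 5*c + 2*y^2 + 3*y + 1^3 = c^2*(-28*y - 14) + c*(14*y^2 + 17*y + 5) + 2*y^2 + 3*y + 1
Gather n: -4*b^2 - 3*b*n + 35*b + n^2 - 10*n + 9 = -4*b^2 + 35*b + n^2 + n*(-3*b - 10) + 9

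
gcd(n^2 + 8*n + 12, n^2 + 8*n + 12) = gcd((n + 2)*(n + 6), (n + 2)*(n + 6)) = n^2 + 8*n + 12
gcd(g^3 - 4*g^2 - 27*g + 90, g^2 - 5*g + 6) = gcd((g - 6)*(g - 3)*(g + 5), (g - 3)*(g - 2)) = g - 3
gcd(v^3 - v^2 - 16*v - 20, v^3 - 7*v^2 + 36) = v + 2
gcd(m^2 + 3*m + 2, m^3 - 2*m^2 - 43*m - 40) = m + 1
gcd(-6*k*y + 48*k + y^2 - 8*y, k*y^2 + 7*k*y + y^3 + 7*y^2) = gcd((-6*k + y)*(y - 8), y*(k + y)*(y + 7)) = 1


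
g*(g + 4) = g^2 + 4*g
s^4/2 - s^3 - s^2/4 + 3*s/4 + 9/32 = (s/2 + 1/4)*(s - 3/2)^2*(s + 1/2)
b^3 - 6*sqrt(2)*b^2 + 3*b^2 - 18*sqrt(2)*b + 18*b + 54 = (b + 3)*(b - 3*sqrt(2))^2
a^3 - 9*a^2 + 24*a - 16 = (a - 4)^2*(a - 1)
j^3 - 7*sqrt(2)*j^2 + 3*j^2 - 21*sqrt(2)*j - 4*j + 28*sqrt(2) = (j - 1)*(j + 4)*(j - 7*sqrt(2))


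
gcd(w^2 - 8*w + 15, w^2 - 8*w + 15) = w^2 - 8*w + 15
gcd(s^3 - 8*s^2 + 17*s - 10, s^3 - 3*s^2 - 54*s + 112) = s - 2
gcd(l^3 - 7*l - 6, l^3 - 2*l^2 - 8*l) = l + 2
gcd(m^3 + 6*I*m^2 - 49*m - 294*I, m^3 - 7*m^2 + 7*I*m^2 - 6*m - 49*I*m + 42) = m^2 + m*(-7 + 6*I) - 42*I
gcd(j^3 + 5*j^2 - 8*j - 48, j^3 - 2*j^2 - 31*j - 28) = j + 4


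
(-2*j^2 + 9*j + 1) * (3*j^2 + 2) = -6*j^4 + 27*j^3 - j^2 + 18*j + 2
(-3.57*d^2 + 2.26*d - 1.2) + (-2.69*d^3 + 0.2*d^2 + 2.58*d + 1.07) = -2.69*d^3 - 3.37*d^2 + 4.84*d - 0.13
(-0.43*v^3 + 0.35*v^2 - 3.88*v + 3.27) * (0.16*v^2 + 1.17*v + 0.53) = -0.0688*v^5 - 0.4471*v^4 - 0.4392*v^3 - 3.8309*v^2 + 1.7695*v + 1.7331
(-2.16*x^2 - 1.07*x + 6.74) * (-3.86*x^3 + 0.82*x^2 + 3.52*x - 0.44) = 8.3376*x^5 + 2.359*x^4 - 34.497*x^3 + 2.7108*x^2 + 24.1956*x - 2.9656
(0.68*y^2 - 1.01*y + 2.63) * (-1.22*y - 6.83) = -0.8296*y^3 - 3.4122*y^2 + 3.6897*y - 17.9629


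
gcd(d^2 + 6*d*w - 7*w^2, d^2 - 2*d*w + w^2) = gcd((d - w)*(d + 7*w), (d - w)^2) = -d + w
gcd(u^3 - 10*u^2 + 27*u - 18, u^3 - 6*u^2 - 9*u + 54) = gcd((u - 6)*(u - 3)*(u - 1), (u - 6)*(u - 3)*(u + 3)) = u^2 - 9*u + 18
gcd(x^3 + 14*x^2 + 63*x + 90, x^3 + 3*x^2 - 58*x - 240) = x^2 + 11*x + 30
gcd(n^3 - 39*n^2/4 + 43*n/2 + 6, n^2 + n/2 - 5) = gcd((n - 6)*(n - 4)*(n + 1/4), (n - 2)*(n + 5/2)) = 1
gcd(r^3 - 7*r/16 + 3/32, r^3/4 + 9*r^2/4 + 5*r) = 1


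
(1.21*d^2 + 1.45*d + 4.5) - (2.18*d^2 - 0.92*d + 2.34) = -0.97*d^2 + 2.37*d + 2.16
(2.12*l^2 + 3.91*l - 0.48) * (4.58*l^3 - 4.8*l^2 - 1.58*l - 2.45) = 9.7096*l^5 + 7.7318*l^4 - 24.316*l^3 - 9.0678*l^2 - 8.8211*l + 1.176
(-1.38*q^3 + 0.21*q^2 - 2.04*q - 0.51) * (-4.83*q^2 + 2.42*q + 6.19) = 6.6654*q^5 - 4.3539*q^4 + 1.8192*q^3 - 1.1736*q^2 - 13.8618*q - 3.1569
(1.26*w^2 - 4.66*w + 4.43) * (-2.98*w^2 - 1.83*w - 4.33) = -3.7548*w^4 + 11.581*w^3 - 10.1294*w^2 + 12.0709*w - 19.1819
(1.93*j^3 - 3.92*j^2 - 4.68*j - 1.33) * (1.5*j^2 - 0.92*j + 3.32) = 2.895*j^5 - 7.6556*j^4 + 2.994*j^3 - 10.7038*j^2 - 14.314*j - 4.4156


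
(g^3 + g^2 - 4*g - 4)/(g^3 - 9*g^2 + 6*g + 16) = (g + 2)/(g - 8)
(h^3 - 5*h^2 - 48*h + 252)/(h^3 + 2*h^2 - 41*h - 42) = (h - 6)/(h + 1)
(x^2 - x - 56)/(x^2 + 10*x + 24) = (x^2 - x - 56)/(x^2 + 10*x + 24)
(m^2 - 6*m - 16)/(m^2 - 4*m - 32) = (m + 2)/(m + 4)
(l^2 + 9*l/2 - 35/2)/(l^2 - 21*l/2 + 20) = (l + 7)/(l - 8)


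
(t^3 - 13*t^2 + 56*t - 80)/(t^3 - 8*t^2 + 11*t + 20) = (t - 4)/(t + 1)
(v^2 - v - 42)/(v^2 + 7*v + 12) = (v^2 - v - 42)/(v^2 + 7*v + 12)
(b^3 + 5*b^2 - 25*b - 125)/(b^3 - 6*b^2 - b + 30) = (b^2 + 10*b + 25)/(b^2 - b - 6)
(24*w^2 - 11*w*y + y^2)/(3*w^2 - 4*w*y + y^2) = (-8*w + y)/(-w + y)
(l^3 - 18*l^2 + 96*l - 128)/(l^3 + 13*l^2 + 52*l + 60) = (l^3 - 18*l^2 + 96*l - 128)/(l^3 + 13*l^2 + 52*l + 60)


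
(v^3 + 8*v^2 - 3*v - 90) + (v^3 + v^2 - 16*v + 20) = 2*v^3 + 9*v^2 - 19*v - 70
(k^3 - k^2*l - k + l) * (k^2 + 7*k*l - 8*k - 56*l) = k^5 + 6*k^4*l - 8*k^4 - 7*k^3*l^2 - 48*k^3*l - k^3 + 56*k^2*l^2 - 6*k^2*l + 8*k^2 + 7*k*l^2 + 48*k*l - 56*l^2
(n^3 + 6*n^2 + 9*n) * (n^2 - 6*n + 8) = n^5 - 19*n^3 - 6*n^2 + 72*n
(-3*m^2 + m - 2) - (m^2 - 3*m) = -4*m^2 + 4*m - 2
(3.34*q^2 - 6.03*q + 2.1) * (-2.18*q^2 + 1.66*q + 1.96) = -7.2812*q^4 + 18.6898*q^3 - 8.0414*q^2 - 8.3328*q + 4.116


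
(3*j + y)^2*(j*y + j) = 9*j^3*y + 9*j^3 + 6*j^2*y^2 + 6*j^2*y + j*y^3 + j*y^2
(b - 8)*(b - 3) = b^2 - 11*b + 24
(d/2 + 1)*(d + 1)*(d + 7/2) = d^3/2 + 13*d^2/4 + 25*d/4 + 7/2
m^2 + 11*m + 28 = (m + 4)*(m + 7)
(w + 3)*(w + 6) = w^2 + 9*w + 18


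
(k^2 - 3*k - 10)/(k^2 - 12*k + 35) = (k + 2)/(k - 7)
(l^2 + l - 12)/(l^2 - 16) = (l - 3)/(l - 4)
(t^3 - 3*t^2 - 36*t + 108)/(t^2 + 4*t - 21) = (t^2 - 36)/(t + 7)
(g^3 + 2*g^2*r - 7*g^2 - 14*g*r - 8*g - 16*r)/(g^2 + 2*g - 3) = (g^3 + 2*g^2*r - 7*g^2 - 14*g*r - 8*g - 16*r)/(g^2 + 2*g - 3)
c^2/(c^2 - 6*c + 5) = c^2/(c^2 - 6*c + 5)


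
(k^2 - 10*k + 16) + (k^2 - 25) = 2*k^2 - 10*k - 9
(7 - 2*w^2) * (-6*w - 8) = 12*w^3 + 16*w^2 - 42*w - 56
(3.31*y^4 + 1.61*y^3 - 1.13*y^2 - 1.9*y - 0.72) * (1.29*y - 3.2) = 4.2699*y^5 - 8.5151*y^4 - 6.6097*y^3 + 1.165*y^2 + 5.1512*y + 2.304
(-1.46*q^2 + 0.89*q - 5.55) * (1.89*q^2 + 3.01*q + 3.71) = -2.7594*q^4 - 2.7125*q^3 - 13.2272*q^2 - 13.4036*q - 20.5905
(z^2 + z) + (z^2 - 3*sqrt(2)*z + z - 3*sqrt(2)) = 2*z^2 - 3*sqrt(2)*z + 2*z - 3*sqrt(2)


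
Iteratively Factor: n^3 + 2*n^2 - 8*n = (n)*(n^2 + 2*n - 8) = n*(n + 4)*(n - 2)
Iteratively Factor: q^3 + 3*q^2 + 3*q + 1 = (q + 1)*(q^2 + 2*q + 1) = (q + 1)^2*(q + 1)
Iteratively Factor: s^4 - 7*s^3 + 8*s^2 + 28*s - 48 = (s - 2)*(s^3 - 5*s^2 - 2*s + 24) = (s - 2)*(s + 2)*(s^2 - 7*s + 12) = (s - 3)*(s - 2)*(s + 2)*(s - 4)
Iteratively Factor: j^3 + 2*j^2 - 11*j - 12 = (j - 3)*(j^2 + 5*j + 4) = (j - 3)*(j + 1)*(j + 4)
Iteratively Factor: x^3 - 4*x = (x)*(x^2 - 4) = x*(x + 2)*(x - 2)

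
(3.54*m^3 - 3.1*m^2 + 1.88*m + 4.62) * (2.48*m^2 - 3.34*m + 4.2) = 8.7792*m^5 - 19.5116*m^4 + 29.8844*m^3 - 7.8416*m^2 - 7.5348*m + 19.404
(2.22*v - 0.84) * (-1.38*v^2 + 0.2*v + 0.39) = -3.0636*v^3 + 1.6032*v^2 + 0.6978*v - 0.3276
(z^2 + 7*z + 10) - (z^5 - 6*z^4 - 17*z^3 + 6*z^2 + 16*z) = -z^5 + 6*z^4 + 17*z^3 - 5*z^2 - 9*z + 10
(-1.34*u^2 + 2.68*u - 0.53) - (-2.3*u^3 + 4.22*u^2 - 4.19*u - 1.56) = 2.3*u^3 - 5.56*u^2 + 6.87*u + 1.03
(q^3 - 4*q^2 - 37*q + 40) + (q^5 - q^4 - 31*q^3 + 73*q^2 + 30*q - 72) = q^5 - q^4 - 30*q^3 + 69*q^2 - 7*q - 32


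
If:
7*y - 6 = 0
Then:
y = 6/7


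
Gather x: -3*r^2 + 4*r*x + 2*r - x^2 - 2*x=-3*r^2 + 2*r - x^2 + x*(4*r - 2)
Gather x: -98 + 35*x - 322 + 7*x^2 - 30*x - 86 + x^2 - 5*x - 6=8*x^2 - 512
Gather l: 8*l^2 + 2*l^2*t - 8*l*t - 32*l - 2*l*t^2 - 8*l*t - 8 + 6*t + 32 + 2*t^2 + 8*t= l^2*(2*t + 8) + l*(-2*t^2 - 16*t - 32) + 2*t^2 + 14*t + 24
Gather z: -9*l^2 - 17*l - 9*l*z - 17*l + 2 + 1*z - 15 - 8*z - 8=-9*l^2 - 34*l + z*(-9*l - 7) - 21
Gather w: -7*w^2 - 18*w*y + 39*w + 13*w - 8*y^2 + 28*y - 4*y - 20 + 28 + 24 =-7*w^2 + w*(52 - 18*y) - 8*y^2 + 24*y + 32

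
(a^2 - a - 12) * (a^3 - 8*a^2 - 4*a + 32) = a^5 - 9*a^4 - 8*a^3 + 132*a^2 + 16*a - 384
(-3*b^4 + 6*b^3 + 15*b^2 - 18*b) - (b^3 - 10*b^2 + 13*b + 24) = -3*b^4 + 5*b^3 + 25*b^2 - 31*b - 24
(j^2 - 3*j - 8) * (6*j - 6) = 6*j^3 - 24*j^2 - 30*j + 48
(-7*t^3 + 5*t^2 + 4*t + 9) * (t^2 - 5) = -7*t^5 + 5*t^4 + 39*t^3 - 16*t^2 - 20*t - 45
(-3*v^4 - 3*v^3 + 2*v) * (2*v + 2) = -6*v^5 - 12*v^4 - 6*v^3 + 4*v^2 + 4*v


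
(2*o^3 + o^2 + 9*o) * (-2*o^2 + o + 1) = -4*o^5 - 15*o^3 + 10*o^2 + 9*o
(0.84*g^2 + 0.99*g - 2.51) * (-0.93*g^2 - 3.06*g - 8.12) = -0.7812*g^4 - 3.4911*g^3 - 7.5159*g^2 - 0.358199999999999*g + 20.3812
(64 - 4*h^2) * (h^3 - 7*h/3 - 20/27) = -4*h^5 + 220*h^3/3 + 80*h^2/27 - 448*h/3 - 1280/27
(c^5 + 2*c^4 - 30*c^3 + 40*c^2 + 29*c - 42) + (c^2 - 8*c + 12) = c^5 + 2*c^4 - 30*c^3 + 41*c^2 + 21*c - 30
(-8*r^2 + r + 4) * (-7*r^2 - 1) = 56*r^4 - 7*r^3 - 20*r^2 - r - 4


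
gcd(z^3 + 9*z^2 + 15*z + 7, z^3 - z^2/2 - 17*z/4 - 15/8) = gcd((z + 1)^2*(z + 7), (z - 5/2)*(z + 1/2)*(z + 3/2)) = 1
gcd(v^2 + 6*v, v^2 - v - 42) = v + 6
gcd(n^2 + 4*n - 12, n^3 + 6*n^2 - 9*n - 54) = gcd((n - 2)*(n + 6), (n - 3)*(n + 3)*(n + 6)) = n + 6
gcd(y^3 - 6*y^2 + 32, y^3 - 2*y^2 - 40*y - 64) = y + 2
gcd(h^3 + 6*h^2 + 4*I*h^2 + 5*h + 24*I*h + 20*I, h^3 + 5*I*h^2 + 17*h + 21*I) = 1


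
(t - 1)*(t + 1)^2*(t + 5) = t^4 + 6*t^3 + 4*t^2 - 6*t - 5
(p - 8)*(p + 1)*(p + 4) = p^3 - 3*p^2 - 36*p - 32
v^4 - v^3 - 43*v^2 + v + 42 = (v - 7)*(v - 1)*(v + 1)*(v + 6)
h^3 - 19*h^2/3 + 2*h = h*(h - 6)*(h - 1/3)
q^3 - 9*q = q*(q - 3)*(q + 3)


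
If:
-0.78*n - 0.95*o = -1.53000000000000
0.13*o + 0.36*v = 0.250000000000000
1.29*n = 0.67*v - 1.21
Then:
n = -1.04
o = 2.46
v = -0.20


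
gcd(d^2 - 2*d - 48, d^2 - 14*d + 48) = d - 8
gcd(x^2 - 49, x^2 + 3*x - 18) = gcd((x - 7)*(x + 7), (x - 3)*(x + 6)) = 1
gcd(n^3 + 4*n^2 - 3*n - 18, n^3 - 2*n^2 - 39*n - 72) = n^2 + 6*n + 9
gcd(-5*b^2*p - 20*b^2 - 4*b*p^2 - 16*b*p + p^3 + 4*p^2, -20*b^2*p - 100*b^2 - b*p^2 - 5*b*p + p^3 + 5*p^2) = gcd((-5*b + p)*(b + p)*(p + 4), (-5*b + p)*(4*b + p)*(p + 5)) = -5*b + p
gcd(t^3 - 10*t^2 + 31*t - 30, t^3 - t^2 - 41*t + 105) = t^2 - 8*t + 15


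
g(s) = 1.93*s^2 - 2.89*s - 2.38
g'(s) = 3.86*s - 2.89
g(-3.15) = 25.87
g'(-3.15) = -15.05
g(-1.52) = 6.47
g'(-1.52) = -8.76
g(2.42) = 1.93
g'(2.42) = 6.45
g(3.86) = 15.22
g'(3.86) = 12.01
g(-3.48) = 31.05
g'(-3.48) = -16.32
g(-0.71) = 0.64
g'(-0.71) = -5.63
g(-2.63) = 18.57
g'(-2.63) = -13.04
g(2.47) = 2.26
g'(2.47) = 6.64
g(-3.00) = 23.66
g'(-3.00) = -14.47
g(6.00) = 49.76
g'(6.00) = 20.27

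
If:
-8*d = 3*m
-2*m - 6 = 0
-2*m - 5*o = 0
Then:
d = 9/8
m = -3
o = 6/5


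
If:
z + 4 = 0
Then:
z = -4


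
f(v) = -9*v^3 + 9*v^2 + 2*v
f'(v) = -27*v^2 + 18*v + 2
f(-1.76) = 73.42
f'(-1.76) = -113.32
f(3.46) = -258.13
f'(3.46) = -258.95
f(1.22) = -0.51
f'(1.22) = -16.23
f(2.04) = -34.87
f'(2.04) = -73.64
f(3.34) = -228.26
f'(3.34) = -239.08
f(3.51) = -271.29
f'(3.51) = -267.46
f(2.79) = -119.82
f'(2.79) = -157.95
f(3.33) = -225.87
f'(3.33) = -237.46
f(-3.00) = 318.00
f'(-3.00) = -295.00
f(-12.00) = 16824.00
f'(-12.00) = -4102.00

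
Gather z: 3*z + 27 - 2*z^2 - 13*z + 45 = -2*z^2 - 10*z + 72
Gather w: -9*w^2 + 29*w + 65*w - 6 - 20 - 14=-9*w^2 + 94*w - 40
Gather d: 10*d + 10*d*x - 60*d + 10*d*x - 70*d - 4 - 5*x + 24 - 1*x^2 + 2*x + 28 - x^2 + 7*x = d*(20*x - 120) - 2*x^2 + 4*x + 48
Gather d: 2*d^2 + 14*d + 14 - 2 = 2*d^2 + 14*d + 12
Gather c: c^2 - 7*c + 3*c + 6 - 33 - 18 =c^2 - 4*c - 45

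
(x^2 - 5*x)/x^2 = (x - 5)/x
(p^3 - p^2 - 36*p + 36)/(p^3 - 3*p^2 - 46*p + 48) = (p - 6)/(p - 8)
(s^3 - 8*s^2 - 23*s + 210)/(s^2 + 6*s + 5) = (s^2 - 13*s + 42)/(s + 1)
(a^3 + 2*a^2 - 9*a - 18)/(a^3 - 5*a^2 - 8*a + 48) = (a^2 - a - 6)/(a^2 - 8*a + 16)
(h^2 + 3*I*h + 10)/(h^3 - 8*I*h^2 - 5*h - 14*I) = (h + 5*I)/(h^2 - 6*I*h + 7)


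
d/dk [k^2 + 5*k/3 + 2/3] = 2*k + 5/3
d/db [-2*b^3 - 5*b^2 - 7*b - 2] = -6*b^2 - 10*b - 7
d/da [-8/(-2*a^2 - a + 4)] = 8*(-4*a - 1)/(2*a^2 + a - 4)^2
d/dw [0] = 0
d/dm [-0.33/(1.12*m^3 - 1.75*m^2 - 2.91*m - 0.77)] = (1.1088*m^2 - 1.155*m - 0.9603)/(-1.12*m^3 + 1.75*m^2 + 2.91*m + 0.77)^2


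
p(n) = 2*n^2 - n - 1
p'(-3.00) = -13.00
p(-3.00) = 20.00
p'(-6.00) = -25.00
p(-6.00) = 77.00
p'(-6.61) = -27.44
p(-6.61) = 92.99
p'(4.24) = 15.96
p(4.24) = 30.72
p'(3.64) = 13.56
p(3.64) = 21.86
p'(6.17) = 23.68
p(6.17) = 68.97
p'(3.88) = 14.52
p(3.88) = 25.23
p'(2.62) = 9.48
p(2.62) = 10.11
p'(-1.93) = -8.72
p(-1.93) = 8.38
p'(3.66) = 13.64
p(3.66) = 22.13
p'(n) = 4*n - 1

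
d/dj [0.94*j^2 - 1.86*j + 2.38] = 1.88*j - 1.86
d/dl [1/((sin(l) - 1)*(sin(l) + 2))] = -(sin(2*l) + cos(l))/((sin(l) - 1)^2*(sin(l) + 2)^2)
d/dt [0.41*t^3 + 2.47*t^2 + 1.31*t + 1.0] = 1.23*t^2 + 4.94*t + 1.31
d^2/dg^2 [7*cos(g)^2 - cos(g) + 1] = cos(g) - 14*cos(2*g)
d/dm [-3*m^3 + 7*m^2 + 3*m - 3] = -9*m^2 + 14*m + 3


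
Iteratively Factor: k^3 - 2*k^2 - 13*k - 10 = (k - 5)*(k^2 + 3*k + 2) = (k - 5)*(k + 2)*(k + 1)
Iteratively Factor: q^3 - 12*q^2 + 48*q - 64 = (q - 4)*(q^2 - 8*q + 16) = (q - 4)^2*(q - 4)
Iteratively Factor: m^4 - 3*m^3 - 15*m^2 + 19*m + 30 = (m + 1)*(m^3 - 4*m^2 - 11*m + 30) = (m - 5)*(m + 1)*(m^2 + m - 6) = (m - 5)*(m + 1)*(m + 3)*(m - 2)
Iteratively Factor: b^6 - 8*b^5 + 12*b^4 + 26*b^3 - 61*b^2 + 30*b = (b - 1)*(b^5 - 7*b^4 + 5*b^3 + 31*b^2 - 30*b) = b*(b - 1)*(b^4 - 7*b^3 + 5*b^2 + 31*b - 30) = b*(b - 5)*(b - 1)*(b^3 - 2*b^2 - 5*b + 6) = b*(b - 5)*(b - 1)*(b + 2)*(b^2 - 4*b + 3) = b*(b - 5)*(b - 1)^2*(b + 2)*(b - 3)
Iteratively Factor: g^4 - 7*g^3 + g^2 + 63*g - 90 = (g - 2)*(g^3 - 5*g^2 - 9*g + 45) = (g - 2)*(g + 3)*(g^2 - 8*g + 15) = (g - 3)*(g - 2)*(g + 3)*(g - 5)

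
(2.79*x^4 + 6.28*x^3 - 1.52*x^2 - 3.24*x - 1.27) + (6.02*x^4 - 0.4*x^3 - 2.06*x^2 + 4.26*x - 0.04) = 8.81*x^4 + 5.88*x^3 - 3.58*x^2 + 1.02*x - 1.31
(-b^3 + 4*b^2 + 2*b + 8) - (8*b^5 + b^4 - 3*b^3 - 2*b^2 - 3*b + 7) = -8*b^5 - b^4 + 2*b^3 + 6*b^2 + 5*b + 1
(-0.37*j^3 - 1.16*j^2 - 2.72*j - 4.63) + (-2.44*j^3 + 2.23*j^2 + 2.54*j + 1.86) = -2.81*j^3 + 1.07*j^2 - 0.18*j - 2.77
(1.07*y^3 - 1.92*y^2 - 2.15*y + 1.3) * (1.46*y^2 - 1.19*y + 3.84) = 1.5622*y^5 - 4.0765*y^4 + 3.2546*y^3 - 2.9163*y^2 - 9.803*y + 4.992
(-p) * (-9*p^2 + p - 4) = 9*p^3 - p^2 + 4*p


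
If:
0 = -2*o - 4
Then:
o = -2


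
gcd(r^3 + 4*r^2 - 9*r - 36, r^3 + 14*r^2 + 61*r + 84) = r^2 + 7*r + 12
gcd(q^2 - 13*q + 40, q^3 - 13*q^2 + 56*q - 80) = q - 5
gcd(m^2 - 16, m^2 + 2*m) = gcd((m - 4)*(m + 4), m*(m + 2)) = 1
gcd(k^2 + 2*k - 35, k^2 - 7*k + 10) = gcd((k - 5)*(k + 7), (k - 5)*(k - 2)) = k - 5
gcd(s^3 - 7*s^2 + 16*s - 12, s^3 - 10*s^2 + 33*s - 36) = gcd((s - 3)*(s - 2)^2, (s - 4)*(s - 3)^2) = s - 3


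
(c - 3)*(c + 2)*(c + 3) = c^3 + 2*c^2 - 9*c - 18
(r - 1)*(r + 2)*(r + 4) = r^3 + 5*r^2 + 2*r - 8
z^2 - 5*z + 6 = (z - 3)*(z - 2)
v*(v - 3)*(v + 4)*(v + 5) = v^4 + 6*v^3 - 7*v^2 - 60*v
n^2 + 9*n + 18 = (n + 3)*(n + 6)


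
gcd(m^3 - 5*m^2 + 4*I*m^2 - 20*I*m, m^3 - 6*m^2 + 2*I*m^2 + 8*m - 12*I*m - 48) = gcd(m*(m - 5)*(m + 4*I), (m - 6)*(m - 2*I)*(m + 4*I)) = m + 4*I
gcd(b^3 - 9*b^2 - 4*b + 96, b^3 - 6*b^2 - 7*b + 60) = b^2 - b - 12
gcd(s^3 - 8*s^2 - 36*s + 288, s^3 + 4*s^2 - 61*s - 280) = s - 8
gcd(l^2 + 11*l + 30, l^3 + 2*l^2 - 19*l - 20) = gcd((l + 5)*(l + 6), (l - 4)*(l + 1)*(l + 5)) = l + 5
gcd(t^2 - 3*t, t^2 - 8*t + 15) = t - 3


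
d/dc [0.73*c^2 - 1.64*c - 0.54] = 1.46*c - 1.64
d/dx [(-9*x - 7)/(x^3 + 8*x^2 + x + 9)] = (-9*x^3 - 72*x^2 - 9*x + (9*x + 7)*(3*x^2 + 16*x + 1) - 81)/(x^3 + 8*x^2 + x + 9)^2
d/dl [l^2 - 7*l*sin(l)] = -7*l*cos(l) + 2*l - 7*sin(l)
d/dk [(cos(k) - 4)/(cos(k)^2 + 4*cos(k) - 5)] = (cos(k)^2 - 8*cos(k) - 11)*sin(k)/(cos(k)^2 + 4*cos(k) - 5)^2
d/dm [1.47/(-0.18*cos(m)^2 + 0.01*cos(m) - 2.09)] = (0.0147 - 0.5292*cos(m))*sin(m)/(0.18*cos(m)^2 - 0.01*cos(m) + 2.09)^2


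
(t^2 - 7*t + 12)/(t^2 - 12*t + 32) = (t - 3)/(t - 8)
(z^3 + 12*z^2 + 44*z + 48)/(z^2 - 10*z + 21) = (z^3 + 12*z^2 + 44*z + 48)/(z^2 - 10*z + 21)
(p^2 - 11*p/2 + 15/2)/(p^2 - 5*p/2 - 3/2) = (2*p - 5)/(2*p + 1)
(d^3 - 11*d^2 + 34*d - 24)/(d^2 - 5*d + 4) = d - 6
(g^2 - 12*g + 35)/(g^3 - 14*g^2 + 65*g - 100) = (g - 7)/(g^2 - 9*g + 20)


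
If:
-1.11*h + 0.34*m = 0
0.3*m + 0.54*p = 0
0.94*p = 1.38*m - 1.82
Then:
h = 0.29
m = 0.96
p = -0.53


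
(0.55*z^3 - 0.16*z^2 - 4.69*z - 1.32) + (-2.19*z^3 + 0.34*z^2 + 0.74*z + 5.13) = -1.64*z^3 + 0.18*z^2 - 3.95*z + 3.81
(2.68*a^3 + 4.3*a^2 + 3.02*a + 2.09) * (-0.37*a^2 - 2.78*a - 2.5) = -0.9916*a^5 - 9.0414*a^4 - 19.7714*a^3 - 19.9189*a^2 - 13.3602*a - 5.225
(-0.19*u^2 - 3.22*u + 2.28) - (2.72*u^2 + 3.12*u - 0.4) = -2.91*u^2 - 6.34*u + 2.68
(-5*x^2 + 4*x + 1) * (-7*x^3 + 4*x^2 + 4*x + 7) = 35*x^5 - 48*x^4 - 11*x^3 - 15*x^2 + 32*x + 7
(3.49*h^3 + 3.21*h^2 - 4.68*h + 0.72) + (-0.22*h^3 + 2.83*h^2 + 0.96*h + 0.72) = 3.27*h^3 + 6.04*h^2 - 3.72*h + 1.44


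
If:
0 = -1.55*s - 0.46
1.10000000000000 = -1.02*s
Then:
No Solution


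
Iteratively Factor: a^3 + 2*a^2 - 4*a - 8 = (a - 2)*(a^2 + 4*a + 4) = (a - 2)*(a + 2)*(a + 2)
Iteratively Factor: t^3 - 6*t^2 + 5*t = (t - 1)*(t^2 - 5*t) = t*(t - 1)*(t - 5)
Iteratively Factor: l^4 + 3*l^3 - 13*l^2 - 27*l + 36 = (l + 3)*(l^3 - 13*l + 12) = (l - 3)*(l + 3)*(l^2 + 3*l - 4) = (l - 3)*(l + 3)*(l + 4)*(l - 1)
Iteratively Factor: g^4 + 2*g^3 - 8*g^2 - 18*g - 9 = (g + 1)*(g^3 + g^2 - 9*g - 9) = (g + 1)*(g + 3)*(g^2 - 2*g - 3) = (g + 1)^2*(g + 3)*(g - 3)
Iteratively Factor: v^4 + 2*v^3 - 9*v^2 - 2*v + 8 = (v - 2)*(v^3 + 4*v^2 - v - 4) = (v - 2)*(v + 1)*(v^2 + 3*v - 4) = (v - 2)*(v + 1)*(v + 4)*(v - 1)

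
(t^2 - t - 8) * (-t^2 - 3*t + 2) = -t^4 - 2*t^3 + 13*t^2 + 22*t - 16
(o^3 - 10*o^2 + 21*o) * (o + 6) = o^4 - 4*o^3 - 39*o^2 + 126*o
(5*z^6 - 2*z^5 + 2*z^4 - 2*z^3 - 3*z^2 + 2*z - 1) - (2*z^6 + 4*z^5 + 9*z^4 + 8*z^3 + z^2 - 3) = 3*z^6 - 6*z^5 - 7*z^4 - 10*z^3 - 4*z^2 + 2*z + 2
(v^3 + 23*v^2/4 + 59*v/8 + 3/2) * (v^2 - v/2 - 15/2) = v^5 + 21*v^4/4 - 3*v^3 - 725*v^2/16 - 897*v/16 - 45/4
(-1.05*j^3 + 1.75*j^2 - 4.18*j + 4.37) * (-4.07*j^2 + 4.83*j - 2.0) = 4.2735*j^5 - 12.194*j^4 + 27.5651*j^3 - 41.4753*j^2 + 29.4671*j - 8.74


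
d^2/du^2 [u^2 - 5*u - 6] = 2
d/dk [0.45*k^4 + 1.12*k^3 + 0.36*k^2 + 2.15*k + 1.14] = 1.8*k^3 + 3.36*k^2 + 0.72*k + 2.15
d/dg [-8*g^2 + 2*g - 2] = 2 - 16*g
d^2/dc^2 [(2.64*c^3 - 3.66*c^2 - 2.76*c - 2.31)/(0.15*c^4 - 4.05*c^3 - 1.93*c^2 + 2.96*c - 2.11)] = (0.1188*c^9 - 0.494100000000003*c^8 + 17.18118*c^7 - 154.0791*c^6 + 4.71231000000034*c^5 - 1126.50777*c^4 + 23.6068199999999*c^3 + 379.27755*c^2 + 335.57859*c - 88.72965)/(0.003375*c^12 - 0.273375*c^11 + 7.25085*c^10 - 59.195475*c^9 - 104.225895*c^8 + 102.946095*c^7 + 35.411948*c^6 - 177.954258*c^5 + 79.463244*c^4 + 44.165369*c^3 - 81.238587*c^2 + 39.534648*c - 9.393931)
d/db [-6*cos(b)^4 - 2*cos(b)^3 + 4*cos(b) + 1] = 2*(12*cos(b)^3 + 3*cos(b)^2 - 2)*sin(b)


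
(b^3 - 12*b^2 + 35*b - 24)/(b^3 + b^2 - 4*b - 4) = (b^3 - 12*b^2 + 35*b - 24)/(b^3 + b^2 - 4*b - 4)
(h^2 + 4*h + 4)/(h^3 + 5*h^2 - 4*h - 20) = (h + 2)/(h^2 + 3*h - 10)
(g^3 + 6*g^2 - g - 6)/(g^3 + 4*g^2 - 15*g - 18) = (g - 1)/(g - 3)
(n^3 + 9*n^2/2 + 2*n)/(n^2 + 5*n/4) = 2*(2*n^2 + 9*n + 4)/(4*n + 5)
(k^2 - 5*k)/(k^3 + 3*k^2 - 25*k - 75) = k/(k^2 + 8*k + 15)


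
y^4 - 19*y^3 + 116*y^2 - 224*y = y*(y - 8)*(y - 7)*(y - 4)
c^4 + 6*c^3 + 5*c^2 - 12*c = c*(c - 1)*(c + 3)*(c + 4)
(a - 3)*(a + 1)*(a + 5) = a^3 + 3*a^2 - 13*a - 15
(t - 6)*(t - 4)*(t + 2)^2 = t^4 - 6*t^3 - 12*t^2 + 56*t + 96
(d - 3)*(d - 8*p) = d^2 - 8*d*p - 3*d + 24*p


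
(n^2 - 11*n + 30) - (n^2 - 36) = 66 - 11*n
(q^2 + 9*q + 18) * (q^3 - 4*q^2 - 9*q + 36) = q^5 + 5*q^4 - 27*q^3 - 117*q^2 + 162*q + 648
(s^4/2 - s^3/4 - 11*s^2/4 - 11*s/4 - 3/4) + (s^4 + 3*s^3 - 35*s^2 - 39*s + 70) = 3*s^4/2 + 11*s^3/4 - 151*s^2/4 - 167*s/4 + 277/4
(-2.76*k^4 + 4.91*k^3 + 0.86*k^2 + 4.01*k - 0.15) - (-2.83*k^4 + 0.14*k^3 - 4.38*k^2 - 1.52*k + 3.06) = 0.0700000000000003*k^4 + 4.77*k^3 + 5.24*k^2 + 5.53*k - 3.21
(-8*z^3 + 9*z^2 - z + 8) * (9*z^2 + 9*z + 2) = -72*z^5 + 9*z^4 + 56*z^3 + 81*z^2 + 70*z + 16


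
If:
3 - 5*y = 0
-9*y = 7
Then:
No Solution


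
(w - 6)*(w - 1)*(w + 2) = w^3 - 5*w^2 - 8*w + 12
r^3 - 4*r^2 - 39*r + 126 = (r - 7)*(r - 3)*(r + 6)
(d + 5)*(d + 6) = d^2 + 11*d + 30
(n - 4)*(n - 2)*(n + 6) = n^3 - 28*n + 48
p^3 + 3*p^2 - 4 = (p - 1)*(p + 2)^2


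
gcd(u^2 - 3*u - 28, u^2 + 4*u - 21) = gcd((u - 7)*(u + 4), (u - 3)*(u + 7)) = 1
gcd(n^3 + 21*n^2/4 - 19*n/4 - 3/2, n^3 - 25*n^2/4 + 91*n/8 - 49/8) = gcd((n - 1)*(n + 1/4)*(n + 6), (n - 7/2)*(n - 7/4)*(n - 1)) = n - 1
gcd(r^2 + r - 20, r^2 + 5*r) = r + 5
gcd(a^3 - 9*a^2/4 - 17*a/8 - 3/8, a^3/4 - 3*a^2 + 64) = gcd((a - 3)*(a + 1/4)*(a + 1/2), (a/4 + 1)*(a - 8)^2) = 1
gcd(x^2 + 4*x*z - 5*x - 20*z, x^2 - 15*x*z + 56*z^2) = 1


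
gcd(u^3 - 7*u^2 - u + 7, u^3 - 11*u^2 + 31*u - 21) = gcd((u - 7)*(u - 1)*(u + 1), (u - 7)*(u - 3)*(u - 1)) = u^2 - 8*u + 7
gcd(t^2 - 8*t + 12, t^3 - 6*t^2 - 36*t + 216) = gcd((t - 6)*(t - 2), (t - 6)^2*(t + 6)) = t - 6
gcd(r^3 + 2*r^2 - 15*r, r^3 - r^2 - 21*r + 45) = r^2 + 2*r - 15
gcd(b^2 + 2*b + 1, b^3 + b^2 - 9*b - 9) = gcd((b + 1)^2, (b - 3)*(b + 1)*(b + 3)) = b + 1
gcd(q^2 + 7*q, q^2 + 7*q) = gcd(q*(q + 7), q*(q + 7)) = q^2 + 7*q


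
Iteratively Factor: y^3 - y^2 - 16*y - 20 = (y + 2)*(y^2 - 3*y - 10) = (y - 5)*(y + 2)*(y + 2)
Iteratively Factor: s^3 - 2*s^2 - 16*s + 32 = (s - 2)*(s^2 - 16) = (s - 4)*(s - 2)*(s + 4)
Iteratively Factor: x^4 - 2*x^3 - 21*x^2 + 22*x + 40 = (x + 1)*(x^3 - 3*x^2 - 18*x + 40) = (x + 1)*(x + 4)*(x^2 - 7*x + 10) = (x - 5)*(x + 1)*(x + 4)*(x - 2)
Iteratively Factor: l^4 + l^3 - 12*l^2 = (l + 4)*(l^3 - 3*l^2) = l*(l + 4)*(l^2 - 3*l) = l^2*(l + 4)*(l - 3)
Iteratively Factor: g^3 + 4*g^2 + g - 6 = (g - 1)*(g^2 + 5*g + 6) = (g - 1)*(g + 3)*(g + 2)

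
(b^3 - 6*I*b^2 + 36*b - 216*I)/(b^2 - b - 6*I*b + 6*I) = (b^2 + 36)/(b - 1)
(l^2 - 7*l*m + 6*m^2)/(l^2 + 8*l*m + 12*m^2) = (l^2 - 7*l*m + 6*m^2)/(l^2 + 8*l*m + 12*m^2)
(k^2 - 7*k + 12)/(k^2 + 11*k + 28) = (k^2 - 7*k + 12)/(k^2 + 11*k + 28)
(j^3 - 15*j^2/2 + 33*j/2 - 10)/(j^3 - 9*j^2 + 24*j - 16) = (j - 5/2)/(j - 4)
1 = 1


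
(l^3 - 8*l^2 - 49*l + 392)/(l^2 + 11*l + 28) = (l^2 - 15*l + 56)/(l + 4)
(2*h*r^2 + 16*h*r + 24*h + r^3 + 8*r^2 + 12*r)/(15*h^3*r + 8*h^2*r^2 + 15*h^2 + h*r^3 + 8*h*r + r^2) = (2*h*r^2 + 16*h*r + 24*h + r^3 + 8*r^2 + 12*r)/(15*h^3*r + 8*h^2*r^2 + 15*h^2 + h*r^3 + 8*h*r + r^2)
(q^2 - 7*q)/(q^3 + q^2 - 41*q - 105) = q/(q^2 + 8*q + 15)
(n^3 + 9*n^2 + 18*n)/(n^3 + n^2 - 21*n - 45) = n*(n + 6)/(n^2 - 2*n - 15)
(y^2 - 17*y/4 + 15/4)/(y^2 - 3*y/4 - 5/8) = 2*(y - 3)/(2*y + 1)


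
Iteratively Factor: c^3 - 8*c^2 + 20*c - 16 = (c - 4)*(c^2 - 4*c + 4) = (c - 4)*(c - 2)*(c - 2)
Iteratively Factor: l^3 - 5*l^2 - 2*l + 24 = (l + 2)*(l^2 - 7*l + 12) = (l - 4)*(l + 2)*(l - 3)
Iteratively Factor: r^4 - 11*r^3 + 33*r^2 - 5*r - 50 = (r + 1)*(r^3 - 12*r^2 + 45*r - 50) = (r - 5)*(r + 1)*(r^2 - 7*r + 10) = (r - 5)^2*(r + 1)*(r - 2)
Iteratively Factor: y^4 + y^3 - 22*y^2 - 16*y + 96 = (y + 3)*(y^3 - 2*y^2 - 16*y + 32) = (y + 3)*(y + 4)*(y^2 - 6*y + 8) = (y - 4)*(y + 3)*(y + 4)*(y - 2)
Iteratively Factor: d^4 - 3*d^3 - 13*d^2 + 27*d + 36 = (d - 3)*(d^3 - 13*d - 12) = (d - 4)*(d - 3)*(d^2 + 4*d + 3) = (d - 4)*(d - 3)*(d + 1)*(d + 3)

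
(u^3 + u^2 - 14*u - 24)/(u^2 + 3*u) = u - 2 - 8/u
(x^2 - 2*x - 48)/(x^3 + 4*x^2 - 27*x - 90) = (x - 8)/(x^2 - 2*x - 15)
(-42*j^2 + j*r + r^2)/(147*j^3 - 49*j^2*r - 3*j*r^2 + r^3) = (-6*j + r)/(21*j^2 - 10*j*r + r^2)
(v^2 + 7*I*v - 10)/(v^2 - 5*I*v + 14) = (v + 5*I)/(v - 7*I)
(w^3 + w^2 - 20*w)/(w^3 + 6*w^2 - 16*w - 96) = w*(w + 5)/(w^2 + 10*w + 24)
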